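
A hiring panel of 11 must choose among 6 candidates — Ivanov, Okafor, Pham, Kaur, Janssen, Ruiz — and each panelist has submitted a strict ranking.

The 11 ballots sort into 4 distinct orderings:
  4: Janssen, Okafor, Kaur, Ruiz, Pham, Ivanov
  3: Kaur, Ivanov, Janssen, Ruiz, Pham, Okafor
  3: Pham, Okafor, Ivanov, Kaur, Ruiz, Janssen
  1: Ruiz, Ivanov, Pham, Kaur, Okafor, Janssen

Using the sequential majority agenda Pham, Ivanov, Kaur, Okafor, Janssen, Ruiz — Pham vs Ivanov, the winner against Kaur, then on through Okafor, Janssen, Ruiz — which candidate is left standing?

Round 1: Pham vs Ivanov — 7–4, Pham advances.
Round 2: Pham vs Kaur — 4–7, Kaur advances.
Round 3: Kaur vs Okafor — 4–7, Okafor advances.
Round 4: Okafor vs Janssen — 4–7, Janssen advances.
Round 5: Janssen vs Ruiz — 7–4, Janssen advances.
Janssen survives the agenda.

Janssen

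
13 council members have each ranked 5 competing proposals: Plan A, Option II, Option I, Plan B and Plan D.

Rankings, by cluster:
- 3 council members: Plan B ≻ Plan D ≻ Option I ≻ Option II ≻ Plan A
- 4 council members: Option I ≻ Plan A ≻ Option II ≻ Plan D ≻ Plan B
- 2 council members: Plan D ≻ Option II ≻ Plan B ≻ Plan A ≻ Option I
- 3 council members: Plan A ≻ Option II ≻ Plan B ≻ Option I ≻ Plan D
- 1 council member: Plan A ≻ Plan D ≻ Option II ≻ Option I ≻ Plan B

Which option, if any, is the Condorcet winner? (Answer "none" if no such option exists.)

none

Pairwise majorities:
Plan A vs Option II: Plan A is ranked higher on 4+3+1 = 8 ballots, Option II on 5. Plan A wins 8–5.
Plan A vs Option I: Plan A preferred on 2+3+1 = 6 ballots; Option I wins 7–6.
Plan A vs Plan B: 4+3+1 = 8 for Plan A, 5 for Plan B — Plan A by 8–5.
Plan A vs Plan D: 4+3+1 = 8 for Plan A, 5 for Plan D — Plan A by 8–5.
Option II vs Option I: Option II preferred on 2+3+1 = 6 ballots; Option I wins 7–6.
Option II vs Plan B: 10 to 3, Option II.
Option II vs Plan D: Option II preferred on 4+3 = 7 ballots; Option II wins 7–6.
Option I vs Plan B: 4+1 = 5 for Option I, 8 for Plan B — Plan B by 8–5.
Option I vs Plan D: 7 to 6, Option I.
Plan B vs Plan D: 3+3 = 6 for Plan B, 7 for Plan D — Plan D by 7–6.
Each option drops at least one matchup (Plan A loses to Option I; Option II loses to Plan A; Option I loses to Plan B; Plan B loses to Plan A; Plan D loses to Plan A); the cycle Plan A > Plan B > Option I > Plan A rules out a Condorcet winner.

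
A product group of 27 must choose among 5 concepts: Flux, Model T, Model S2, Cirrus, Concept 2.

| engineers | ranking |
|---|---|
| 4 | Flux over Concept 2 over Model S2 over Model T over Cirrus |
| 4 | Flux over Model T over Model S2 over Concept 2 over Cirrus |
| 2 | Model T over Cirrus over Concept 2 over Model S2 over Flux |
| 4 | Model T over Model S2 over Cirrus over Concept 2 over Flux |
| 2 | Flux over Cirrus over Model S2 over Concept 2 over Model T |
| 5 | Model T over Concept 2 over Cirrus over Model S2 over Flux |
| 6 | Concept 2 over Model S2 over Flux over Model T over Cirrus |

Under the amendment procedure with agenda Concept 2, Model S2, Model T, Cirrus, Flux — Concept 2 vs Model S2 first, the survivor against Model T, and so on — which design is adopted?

Flux

Round 1: Concept 2 vs Model S2 — 17–10, Concept 2 advances.
Round 2: Concept 2 vs Model T — 12–15, Model T advances.
Round 3: Model T vs Cirrus — 25–2, Model T advances.
Round 4: Model T vs Flux — 11–16, Flux advances.
The agenda winner is Flux.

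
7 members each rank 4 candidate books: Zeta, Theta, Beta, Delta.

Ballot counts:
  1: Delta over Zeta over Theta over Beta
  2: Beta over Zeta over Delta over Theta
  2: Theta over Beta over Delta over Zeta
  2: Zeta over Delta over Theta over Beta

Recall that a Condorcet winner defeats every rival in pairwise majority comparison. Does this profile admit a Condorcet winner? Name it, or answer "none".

none

Check each pair by majority over 7 ballots:
Zeta vs Theta: Zeta is ranked higher on 1+2+2 = 5 ballots, Theta on 2. Zeta wins 5–2.
Zeta vs Beta: Zeta preferred on 1+2 = 3 ballots; Beta wins 4–3.
Zeta vs Delta: Zeta preferred on 2+2 = 4 ballots; Zeta wins 4–3.
Theta vs Beta: Theta is ranked higher on 1+2+2 = 5 ballots, Beta on 2. Theta wins 5–2.
Theta vs Delta: Theta is ranked higher on 2 ballots, Delta on 5. Delta wins 5–2.
Beta vs Delta: 2+2 = 4 for Beta, 3 for Delta — Beta by 4–3.
Each book drops at least one matchup (Zeta loses to Beta; Theta loses to Zeta; Beta loses to Theta; Delta loses to Zeta); the cycle Zeta → Theta → Beta → Zeta rules out a Condorcet winner.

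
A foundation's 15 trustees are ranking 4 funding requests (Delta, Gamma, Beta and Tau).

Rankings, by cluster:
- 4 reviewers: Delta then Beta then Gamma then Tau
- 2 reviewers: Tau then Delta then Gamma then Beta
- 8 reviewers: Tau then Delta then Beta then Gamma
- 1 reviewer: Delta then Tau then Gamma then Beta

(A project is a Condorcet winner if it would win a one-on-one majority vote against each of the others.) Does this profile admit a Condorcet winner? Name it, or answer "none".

Pairwise majorities:
Delta vs Gamma: Delta preferred on 4+2+8+1 = 15 ballots; Delta wins 15–0.
Delta vs Beta: Delta is ranked higher on 4+2+8+1 = 15 ballots, Beta on 0. Delta wins 15–0.
Delta vs Tau: Delta preferred on 4+1 = 5 ballots; Tau wins 10–5.
Gamma vs Beta: 3 to 12, Beta.
Gamma vs Tau: Gamma is ranked higher on 4 ballots, Tau on 11. Tau wins 11–4.
Beta vs Tau: Beta is ranked higher on 4 ballots, Tau on 11. Tau wins 11–4.
Only Tau has no losses; Tau is the Condorcet winner.

Tau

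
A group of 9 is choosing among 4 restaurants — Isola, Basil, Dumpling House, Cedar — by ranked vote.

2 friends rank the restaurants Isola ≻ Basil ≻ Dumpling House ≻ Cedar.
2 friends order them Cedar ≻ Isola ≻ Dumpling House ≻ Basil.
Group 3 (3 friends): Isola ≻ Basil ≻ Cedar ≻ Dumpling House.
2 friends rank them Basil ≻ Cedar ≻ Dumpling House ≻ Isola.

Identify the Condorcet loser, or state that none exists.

Dumpling House

Pairwise majorities:
Isola–Basil: Isola 7–2.
Isola vs Dumpling House: Isola preferred on 2+2+3 = 7 ballots; Isola wins 7–2.
Isola vs Cedar: 2+3 = 5 for Isola, 4 for Cedar — Isola by 5–4.
Basil vs Dumpling House: Basil preferred on 2+3+2 = 7 ballots; Basil wins 7–2.
Basil vs Cedar: Basil, 7–2.
Dumpling House vs Cedar: Cedar, 7–2.
Dumpling House is beaten in every head-to-head and is the Condorcet loser.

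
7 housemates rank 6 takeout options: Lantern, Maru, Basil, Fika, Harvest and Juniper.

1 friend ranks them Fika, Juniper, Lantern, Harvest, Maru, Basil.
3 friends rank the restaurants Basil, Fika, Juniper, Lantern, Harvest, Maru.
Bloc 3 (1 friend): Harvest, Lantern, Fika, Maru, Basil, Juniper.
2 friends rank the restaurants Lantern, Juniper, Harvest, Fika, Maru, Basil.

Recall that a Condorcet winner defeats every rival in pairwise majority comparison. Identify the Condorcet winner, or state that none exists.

Head-to-head results (7 friends):
Lantern vs Maru: Lantern preferred on 1+3+1+2 = 7 ballots; Lantern wins 7–0.
Lantern vs Basil: 1+1+2 = 4 for Lantern, 3 for Basil — Lantern by 4–3.
Lantern vs Fika: 3 to 4, Fika.
Lantern vs Harvest: 6 to 1, Lantern.
Lantern vs Juniper: 3 to 4, Juniper.
Maru vs Basil: Maru preferred on 1+1+2 = 4 ballots; Maru wins 4–3.
Maru vs Fika: 0 to 7, Fika.
Maru vs Harvest: 0 for Maru, 7 for Harvest — Harvest by 7–0.
Maru vs Juniper: Maru is ranked higher on 1 ballot, Juniper on 6. Juniper wins 6–1.
Basil vs Fika: Basil preferred on 3 ballots; Fika wins 4–3.
Basil vs Harvest: Basil preferred on 3 ballots; Harvest wins 4–3.
Basil vs Juniper: Basil is ranked higher on 3+1 = 4 ballots, Juniper on 3. Basil wins 4–3.
Fika vs Harvest: Fika is ranked higher on 1+3 = 4 ballots, Harvest on 3. Fika wins 4–3.
Fika vs Juniper: Fika is ranked higher on 1+3+1 = 5 ballots, Juniper on 2. Fika wins 5–2.
Harvest vs Juniper: Harvest preferred on 1 ballot; Juniper wins 6–1.
Fika defeats every rival head-to-head and is the Condorcet winner.

Fika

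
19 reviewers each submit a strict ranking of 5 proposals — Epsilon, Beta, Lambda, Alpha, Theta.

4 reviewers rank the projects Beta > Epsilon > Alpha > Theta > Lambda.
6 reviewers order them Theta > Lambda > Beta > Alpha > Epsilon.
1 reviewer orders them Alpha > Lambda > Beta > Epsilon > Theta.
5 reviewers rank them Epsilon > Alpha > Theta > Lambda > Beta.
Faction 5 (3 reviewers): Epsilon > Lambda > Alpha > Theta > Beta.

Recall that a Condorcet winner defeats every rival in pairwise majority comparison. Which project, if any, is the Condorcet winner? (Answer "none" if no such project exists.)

Head-to-head results (19 reviewers):
Epsilon vs Beta: Epsilon is ranked higher on 5+3 = 8 ballots, Beta on 11. Beta wins 11–8.
Epsilon–Lambda: Epsilon 12–7.
Epsilon–Alpha: Epsilon 12–7.
Epsilon vs Theta: 13 to 6, Epsilon.
Beta vs Lambda: 4 to 15, Lambda.
Beta vs Alpha: Beta preferred on 4+6 = 10 ballots; Beta wins 10–9.
Beta vs Theta: Theta wins 14–5.
Lambda vs Alpha: Lambda is ranked higher on 6+3 = 9 ballots, Alpha on 10. Alpha wins 10–9.
Lambda vs Theta: Lambda preferred on 1+3 = 4 ballots; Theta wins 15–4.
Alpha vs Theta: Alpha is ranked higher on 4+1+5+3 = 13 ballots, Theta on 6. Alpha wins 13–6.
No project is unbeaten: Epsilon loses to Beta; Beta loses to Lambda; Lambda loses to Epsilon; Alpha loses to Epsilon; Theta loses to Epsilon. In particular Epsilon > Lambda > Beta > Epsilon is a majority cycle — no Condorcet winner exists.

none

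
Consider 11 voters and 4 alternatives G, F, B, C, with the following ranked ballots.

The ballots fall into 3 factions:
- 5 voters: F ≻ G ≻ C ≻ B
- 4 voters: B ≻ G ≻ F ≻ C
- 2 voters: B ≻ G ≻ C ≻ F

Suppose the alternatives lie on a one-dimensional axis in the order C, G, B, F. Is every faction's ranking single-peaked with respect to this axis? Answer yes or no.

no

Axis positions: C=1, G=2, B=3, F=4.
Faction 1: ranking walks positions 4-2-1-3; G is ranked above B even though B lies between G and the peak F on the axis — preferences dip and rise again. Not single-peaked.
Faction 2 (peak B at position 3): ranking walks positions 3-2-4-1, expanding outward from the peak — single-peaked.
Faction 3 (peak B at position 3): ranking walks positions 3-2-1-4, expanding outward from the peak — single-peaked.
Faction 1 violates single-peakedness, so the profile is not single-peaked on this axis.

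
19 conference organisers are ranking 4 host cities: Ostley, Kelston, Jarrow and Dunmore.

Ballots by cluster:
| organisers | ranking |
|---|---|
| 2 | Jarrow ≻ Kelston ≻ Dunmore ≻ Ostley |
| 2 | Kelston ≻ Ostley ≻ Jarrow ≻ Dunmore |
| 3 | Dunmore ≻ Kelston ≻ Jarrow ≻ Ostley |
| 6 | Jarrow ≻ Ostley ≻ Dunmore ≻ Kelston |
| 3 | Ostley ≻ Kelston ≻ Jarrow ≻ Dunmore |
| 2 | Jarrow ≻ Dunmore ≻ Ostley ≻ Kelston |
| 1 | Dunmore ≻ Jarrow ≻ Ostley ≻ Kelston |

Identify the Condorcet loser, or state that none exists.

Pairwise majorities:
Ostley vs Kelston: 12 to 7, Ostley.
Ostley vs Jarrow: Ostley preferred on 2+3 = 5 ballots; Jarrow wins 14–5.
Ostley vs Dunmore: Ostley wins 11–8.
Kelston vs Jarrow: 8 to 11, Jarrow.
Kelston–Dunmore: Dunmore 12–7.
Jarrow vs Dunmore: Jarrow, 15–4.
Kelston is beaten in every head-to-head and is the Condorcet loser.

Kelston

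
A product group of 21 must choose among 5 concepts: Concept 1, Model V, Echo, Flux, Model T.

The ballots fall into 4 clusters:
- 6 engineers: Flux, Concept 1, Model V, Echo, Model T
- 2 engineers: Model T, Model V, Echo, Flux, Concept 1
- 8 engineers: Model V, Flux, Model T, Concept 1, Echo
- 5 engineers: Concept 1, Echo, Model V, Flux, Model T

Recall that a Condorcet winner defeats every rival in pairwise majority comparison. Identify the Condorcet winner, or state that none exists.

none

Pairwise majorities:
Concept 1 vs Model V: Concept 1, 11–10.
Concept 1 vs Echo: Concept 1, 19–2.
Concept 1 vs Flux: Flux, 16–5.
Concept 1 vs Model T: Concept 1 wins 11–10.
Model V vs Echo: Model V, 16–5.
Model V vs Flux: Model V wins 15–6.
Model V vs Model T: Model V, 19–2.
Echo vs Flux: Flux wins 14–7.
Echo–Model T: Echo 11–10.
Flux vs Model T: Flux wins 19–2.
No design is unbeaten: Concept 1 loses to Flux; Model V loses to Concept 1; Echo loses to Concept 1; Flux loses to Model V; Model T loses to Concept 1. In particular Concept 1 > Model V > Flux > Concept 1 is a majority cycle — no Condorcet winner exists.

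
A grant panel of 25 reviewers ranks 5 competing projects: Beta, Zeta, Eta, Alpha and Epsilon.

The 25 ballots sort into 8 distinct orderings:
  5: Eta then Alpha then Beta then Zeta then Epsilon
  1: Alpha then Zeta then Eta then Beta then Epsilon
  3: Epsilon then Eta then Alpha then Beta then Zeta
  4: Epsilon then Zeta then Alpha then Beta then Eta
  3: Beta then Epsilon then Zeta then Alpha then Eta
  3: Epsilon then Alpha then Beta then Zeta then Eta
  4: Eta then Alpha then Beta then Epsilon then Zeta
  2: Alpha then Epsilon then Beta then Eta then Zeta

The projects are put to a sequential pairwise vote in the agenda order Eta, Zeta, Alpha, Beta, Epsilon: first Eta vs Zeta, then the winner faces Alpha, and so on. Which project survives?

Round 1: Eta vs Zeta — 14–11, Eta advances.
Round 2: Eta vs Alpha — 12–13, Alpha advances.
Round 3: Alpha vs Beta — 22–3, Alpha advances.
Round 4: Alpha vs Epsilon — 12–13, Epsilon advances.
Epsilon survives the agenda.

Epsilon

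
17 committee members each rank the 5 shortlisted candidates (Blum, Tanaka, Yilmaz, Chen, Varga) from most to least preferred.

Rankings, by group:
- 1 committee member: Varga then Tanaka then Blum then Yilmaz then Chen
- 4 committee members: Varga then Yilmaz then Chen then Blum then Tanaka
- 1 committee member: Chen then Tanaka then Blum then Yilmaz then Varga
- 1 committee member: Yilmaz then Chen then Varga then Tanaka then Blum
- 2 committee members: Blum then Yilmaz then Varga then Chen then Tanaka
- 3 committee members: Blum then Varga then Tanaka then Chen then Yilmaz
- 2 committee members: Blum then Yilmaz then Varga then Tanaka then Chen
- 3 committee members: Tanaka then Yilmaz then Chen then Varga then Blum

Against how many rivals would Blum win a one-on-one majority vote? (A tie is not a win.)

Blum against each rival (17 committee members):
Blum vs Tanaka: Blum wins 11–6.
Blum vs Yilmaz: Blum wins 9–8.
Blum vs Chen: Chen wins 9–8.
Blum vs Varga: Varga, 9–8.
Blum beats Tanaka, Yilmaz; loses to Chen, Varga — 2 pairwise wins.

2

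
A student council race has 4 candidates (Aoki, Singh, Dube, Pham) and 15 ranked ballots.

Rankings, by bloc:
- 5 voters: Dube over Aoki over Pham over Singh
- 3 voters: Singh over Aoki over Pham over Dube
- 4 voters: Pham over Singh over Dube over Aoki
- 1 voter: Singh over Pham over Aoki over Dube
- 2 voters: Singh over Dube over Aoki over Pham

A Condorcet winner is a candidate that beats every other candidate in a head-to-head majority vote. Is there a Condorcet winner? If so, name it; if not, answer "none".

Head-to-head results (15 voters):
Aoki vs Singh: Aoki preferred on 5 ballots; Singh wins 10–5.
Aoki vs Dube: 4 to 11, Dube.
Aoki vs Pham: 5+3+2 = 10 for Aoki, 5 for Pham — Aoki by 10–5.
Singh vs Dube: Singh, 10–5.
Singh–Pham: Pham 9–6.
Dube vs Pham: Pham wins 8–7.
Each candidate drops at least one matchup (Aoki loses to Singh; Singh loses to Pham; Dube loses to Singh; Pham loses to Aoki); the cycle Aoki → Pham → Singh → Aoki rules out a Condorcet winner.

none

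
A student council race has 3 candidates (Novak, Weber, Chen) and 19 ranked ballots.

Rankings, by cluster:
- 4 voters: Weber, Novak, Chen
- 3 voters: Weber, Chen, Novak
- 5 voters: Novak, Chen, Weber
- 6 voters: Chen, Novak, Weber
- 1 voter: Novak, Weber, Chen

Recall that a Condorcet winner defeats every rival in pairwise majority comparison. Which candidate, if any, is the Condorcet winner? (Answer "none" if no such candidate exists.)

Novak

Head-to-head results (19 voters):
Novak vs Weber: Novak is ranked higher on 5+6+1 = 12 ballots, Weber on 7. Novak wins 12–7.
Novak vs Chen: Novak is ranked higher on 4+5+1 = 10 ballots, Chen on 9. Novak wins 10–9.
Weber vs Chen: Weber is ranked higher on 4+3+1 = 8 ballots, Chen on 11. Chen wins 11–8.
Novak defeats every rival head-to-head and is the Condorcet winner.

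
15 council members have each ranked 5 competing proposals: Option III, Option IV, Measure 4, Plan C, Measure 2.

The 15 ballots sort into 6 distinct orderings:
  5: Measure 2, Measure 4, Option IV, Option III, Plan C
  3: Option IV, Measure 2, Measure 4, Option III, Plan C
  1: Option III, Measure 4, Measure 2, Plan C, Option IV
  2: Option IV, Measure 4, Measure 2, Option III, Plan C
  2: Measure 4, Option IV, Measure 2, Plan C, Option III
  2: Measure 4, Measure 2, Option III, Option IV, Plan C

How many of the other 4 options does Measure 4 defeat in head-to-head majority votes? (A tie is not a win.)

Measure 4 against each rival (15 council members):
Measure 4 vs Option III: Measure 4 preferred on 5+3+2+2+2 = 14 ballots; Measure 4 wins 14–1.
Measure 4 vs Option IV: 5+1+2+2 = 10 for Measure 4, 5 for Option IV — Measure 4 by 10–5.
Measure 4 vs Plan C: Measure 4 is ranked higher on 5+3+1+2+2+2 = 15 ballots, Plan C on 0. Measure 4 wins 15–0.
Measure 4 vs Measure 2: Measure 2 wins 8–7.
Measure 4 beats Option III, Option IV, Plan C; loses to Measure 2 — 3 pairwise wins.

3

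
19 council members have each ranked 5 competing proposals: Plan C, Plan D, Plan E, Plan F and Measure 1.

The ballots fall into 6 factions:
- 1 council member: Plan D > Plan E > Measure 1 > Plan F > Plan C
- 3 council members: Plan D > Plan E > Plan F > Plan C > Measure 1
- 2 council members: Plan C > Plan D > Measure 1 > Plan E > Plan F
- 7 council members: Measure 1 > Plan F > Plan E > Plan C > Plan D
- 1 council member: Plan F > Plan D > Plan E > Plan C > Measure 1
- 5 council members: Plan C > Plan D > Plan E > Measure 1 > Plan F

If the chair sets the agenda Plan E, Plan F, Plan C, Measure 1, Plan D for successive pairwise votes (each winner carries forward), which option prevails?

Round 1: Plan E vs Plan F — 11–8, Plan E advances.
Round 2: Plan E vs Plan C — 12–7, Plan E advances.
Round 3: Plan E vs Measure 1 — 10–9, Plan E advances.
Round 4: Plan E vs Plan D — 7–12, Plan D advances.
Plan D survives the agenda.

Plan D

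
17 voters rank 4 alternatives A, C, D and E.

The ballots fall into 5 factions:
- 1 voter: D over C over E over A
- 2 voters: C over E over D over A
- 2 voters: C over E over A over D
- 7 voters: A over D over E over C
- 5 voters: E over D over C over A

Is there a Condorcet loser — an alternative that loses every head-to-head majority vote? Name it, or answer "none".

Head-to-head results (17 voters):
A vs C: A preferred on 7 ballots; C wins 10–7.
A vs D: 9 to 8, A.
A–E: E 10–7.
C vs D: 2+2 = 4 for C, 13 for D — D by 13–4.
C vs E: 1+2+2 = 5 for C, 12 for E — E by 12–5.
D vs E: E, 9–8.
No alternative is winless: A beats D; C beats A; D beats C; E beats A. There is no Condorcet loser.

none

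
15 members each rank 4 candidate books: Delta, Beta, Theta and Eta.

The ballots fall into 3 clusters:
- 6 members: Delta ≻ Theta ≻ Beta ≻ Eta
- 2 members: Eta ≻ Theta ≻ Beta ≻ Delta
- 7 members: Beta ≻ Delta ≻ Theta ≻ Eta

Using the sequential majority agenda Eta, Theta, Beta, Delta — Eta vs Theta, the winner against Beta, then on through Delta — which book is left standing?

Round 1: Eta vs Theta — 2–13, Theta advances.
Round 2: Theta vs Beta — 8–7, Theta advances.
Round 3: Theta vs Delta — 2–13, Delta advances.
The agenda winner is Delta.

Delta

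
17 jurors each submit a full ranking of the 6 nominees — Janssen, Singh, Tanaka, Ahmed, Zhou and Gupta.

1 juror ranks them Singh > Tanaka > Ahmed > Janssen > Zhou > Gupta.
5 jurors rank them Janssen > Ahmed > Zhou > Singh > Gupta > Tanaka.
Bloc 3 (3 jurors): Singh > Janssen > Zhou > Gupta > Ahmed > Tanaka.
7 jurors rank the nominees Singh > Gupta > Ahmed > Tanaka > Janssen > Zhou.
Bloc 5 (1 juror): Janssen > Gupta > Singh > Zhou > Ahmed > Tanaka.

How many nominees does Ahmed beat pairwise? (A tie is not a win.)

2

Ahmed against each rival (17 jurors):
Ahmed–Janssen: Janssen 9–8.
Ahmed vs Singh: Singh, 12–5.
Ahmed vs Tanaka: 16 to 1, Ahmed.
Ahmed vs Zhou: 13 to 4, Ahmed.
Ahmed–Gupta: Gupta 11–6.
Ahmed beats Tanaka, Zhou; loses to Janssen, Singh, Gupta — 2 pairwise wins.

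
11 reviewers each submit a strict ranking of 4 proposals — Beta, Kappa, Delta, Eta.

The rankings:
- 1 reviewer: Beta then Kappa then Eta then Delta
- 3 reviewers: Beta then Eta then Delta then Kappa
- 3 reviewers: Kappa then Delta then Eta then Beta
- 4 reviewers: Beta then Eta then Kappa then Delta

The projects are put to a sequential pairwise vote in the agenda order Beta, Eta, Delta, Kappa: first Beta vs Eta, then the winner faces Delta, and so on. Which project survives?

Beta

Round 1: Beta vs Eta — 8–3, Beta advances.
Round 2: Beta vs Delta — 8–3, Beta advances.
Round 3: Beta vs Kappa — 8–3, Beta advances.
The agenda winner is Beta.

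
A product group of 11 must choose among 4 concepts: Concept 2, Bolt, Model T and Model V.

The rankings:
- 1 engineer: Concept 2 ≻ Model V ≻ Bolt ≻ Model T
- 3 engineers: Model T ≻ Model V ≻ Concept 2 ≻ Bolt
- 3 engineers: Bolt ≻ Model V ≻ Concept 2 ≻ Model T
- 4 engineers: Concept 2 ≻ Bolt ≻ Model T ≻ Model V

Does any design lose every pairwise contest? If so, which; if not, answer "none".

none

Head-to-head results (11 engineers):
Concept 2 vs Bolt: Concept 2 is ranked higher on 1+3+4 = 8 ballots, Bolt on 3. Concept 2 wins 8–3.
Concept 2 vs Model T: 8 to 3, Concept 2.
Concept 2–Model V: Model V 6–5.
Bolt–Model T: Bolt 8–3.
Bolt vs Model V: Bolt preferred on 3+4 = 7 ballots; Bolt wins 7–4.
Model T vs Model V: Model T wins 7–4.
Every design wins at least one matchup (Concept 2 beats Bolt; Bolt beats Model T; Model T beats Model V; Model V beats Concept 2), so there is no Condorcet loser.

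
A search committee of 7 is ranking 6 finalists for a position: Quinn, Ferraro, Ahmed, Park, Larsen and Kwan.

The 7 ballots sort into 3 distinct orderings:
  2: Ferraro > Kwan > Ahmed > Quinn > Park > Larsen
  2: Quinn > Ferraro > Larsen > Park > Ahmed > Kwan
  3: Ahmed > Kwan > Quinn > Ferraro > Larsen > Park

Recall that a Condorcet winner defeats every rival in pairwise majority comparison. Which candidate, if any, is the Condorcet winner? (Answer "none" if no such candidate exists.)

Check each pair by majority over 7 ballots:
Quinn vs Ferraro: Quinn is ranked higher on 2+3 = 5 ballots, Ferraro on 2. Quinn wins 5–2.
Quinn vs Ahmed: Quinn is ranked higher on 2 ballots, Ahmed on 5. Ahmed wins 5–2.
Quinn vs Park: 2+2+3 = 7 for Quinn, 0 for Park — Quinn by 7–0.
Quinn vs Larsen: 2+2+3 = 7 for Quinn, 0 for Larsen — Quinn by 7–0.
Quinn vs Kwan: Quinn is ranked higher on 2 ballots, Kwan on 5. Kwan wins 5–2.
Ferraro vs Ahmed: Ferraro preferred on 2+2 = 4 ballots; Ferraro wins 4–3.
Ferraro vs Park: Ferraro is ranked higher on 2+2+3 = 7 ballots, Park on 0. Ferraro wins 7–0.
Ferraro vs Larsen: 2+2+3 = 7 for Ferraro, 0 for Larsen — Ferraro by 7–0.
Ferraro vs Kwan: 4 to 3, Ferraro.
Ahmed vs Park: Ahmed preferred on 2+3 = 5 ballots; Ahmed wins 5–2.
Ahmed vs Larsen: Ahmed is ranked higher on 2+3 = 5 ballots, Larsen on 2. Ahmed wins 5–2.
Ahmed vs Kwan: 2+3 = 5 for Ahmed, 2 for Kwan — Ahmed by 5–2.
Park vs Larsen: 2 for Park, 5 for Larsen — Larsen by 5–2.
Park vs Kwan: 2 for Park, 5 for Kwan — Kwan by 5–2.
Larsen vs Kwan: 2 for Larsen, 5 for Kwan — Kwan by 5–2.
Each candidate drops at least one matchup (Quinn loses to Ahmed; Ferraro loses to Quinn; Ahmed loses to Ferraro; Park loses to Quinn; Larsen loses to Quinn; Kwan loses to Ferraro); the cycle Quinn → Ferraro → Ahmed → Quinn rules out a Condorcet winner.

none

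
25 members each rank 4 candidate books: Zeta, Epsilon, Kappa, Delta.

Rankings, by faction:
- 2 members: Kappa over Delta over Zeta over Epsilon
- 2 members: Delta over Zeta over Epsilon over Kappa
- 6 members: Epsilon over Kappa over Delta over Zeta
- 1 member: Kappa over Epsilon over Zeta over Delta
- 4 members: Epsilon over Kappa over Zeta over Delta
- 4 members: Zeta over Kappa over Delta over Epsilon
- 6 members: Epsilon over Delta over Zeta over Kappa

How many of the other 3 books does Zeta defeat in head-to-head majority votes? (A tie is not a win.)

0

Zeta against each rival (25 members):
Zeta vs Epsilon: Epsilon wins 17–8.
Zeta vs Kappa: 12 to 13, Kappa.
Zeta vs Delta: Zeta is ranked higher on 1+4+4 = 9 ballots, Delta on 16. Delta wins 16–9.
Zeta beats no one; loses to Epsilon, Kappa, Delta — 0 pairwise wins.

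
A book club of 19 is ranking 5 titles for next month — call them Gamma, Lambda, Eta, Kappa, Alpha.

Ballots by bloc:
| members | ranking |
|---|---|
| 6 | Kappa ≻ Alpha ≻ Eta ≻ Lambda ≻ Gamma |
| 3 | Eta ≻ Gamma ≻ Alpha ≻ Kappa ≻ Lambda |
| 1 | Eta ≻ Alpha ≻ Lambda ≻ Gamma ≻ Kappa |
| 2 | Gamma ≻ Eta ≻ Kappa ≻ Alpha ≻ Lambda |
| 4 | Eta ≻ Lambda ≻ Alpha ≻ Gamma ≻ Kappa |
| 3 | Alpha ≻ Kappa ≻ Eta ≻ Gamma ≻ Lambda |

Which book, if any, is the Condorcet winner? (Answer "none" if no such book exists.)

Head-to-head results (19 members):
Gamma vs Lambda: Gamma preferred on 3+2+3 = 8 ballots; Lambda wins 11–8.
Gamma vs Eta: 2 to 17, Eta.
Gamma vs Kappa: Gamma is ranked higher on 3+1+2+4 = 10 ballots, Kappa on 9. Gamma wins 10–9.
Gamma vs Alpha: 5 to 14, Alpha.
Lambda vs Eta: 0 for Lambda, 19 for Eta — Eta by 19–0.
Lambda vs Kappa: 5 to 14, Kappa.
Lambda vs Alpha: Lambda is ranked higher on 4 ballots, Alpha on 15. Alpha wins 15–4.
Eta vs Kappa: Eta is ranked higher on 3+1+2+4 = 10 ballots, Kappa on 9. Eta wins 10–9.
Eta vs Alpha: Eta preferred on 3+1+2+4 = 10 ballots; Eta wins 10–9.
Kappa vs Alpha: 6+2 = 8 for Kappa, 11 for Alpha — Alpha by 11–8.
Eta wins every pairwise contest, so Eta is the Condorcet winner.

Eta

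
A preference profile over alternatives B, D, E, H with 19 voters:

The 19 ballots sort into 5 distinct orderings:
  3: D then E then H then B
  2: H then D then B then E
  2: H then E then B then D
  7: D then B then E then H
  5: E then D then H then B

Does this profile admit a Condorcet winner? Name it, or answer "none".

D

Pairwise majorities:
B–D: D 17–2.
B vs E: E, 10–9.
B–H: H 12–7.
D vs E: D wins 12–7.
D vs H: D, 15–4.
E vs H: E, 15–4.
D wins every pairwise contest, so D is the Condorcet winner.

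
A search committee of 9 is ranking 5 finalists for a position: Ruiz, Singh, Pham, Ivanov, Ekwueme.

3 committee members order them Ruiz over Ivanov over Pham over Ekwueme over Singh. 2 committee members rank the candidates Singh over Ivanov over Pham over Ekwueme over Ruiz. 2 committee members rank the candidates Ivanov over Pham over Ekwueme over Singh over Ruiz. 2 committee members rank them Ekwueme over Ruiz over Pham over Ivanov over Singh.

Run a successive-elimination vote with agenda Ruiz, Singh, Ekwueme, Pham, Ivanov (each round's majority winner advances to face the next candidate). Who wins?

Ivanov

Round 1: Ruiz vs Singh — 5–4, Ruiz advances.
Round 2: Ruiz vs Ekwueme — 3–6, Ekwueme advances.
Round 3: Ekwueme vs Pham — 2–7, Pham advances.
Round 4: Pham vs Ivanov — 2–7, Ivanov advances.
The agenda winner is Ivanov.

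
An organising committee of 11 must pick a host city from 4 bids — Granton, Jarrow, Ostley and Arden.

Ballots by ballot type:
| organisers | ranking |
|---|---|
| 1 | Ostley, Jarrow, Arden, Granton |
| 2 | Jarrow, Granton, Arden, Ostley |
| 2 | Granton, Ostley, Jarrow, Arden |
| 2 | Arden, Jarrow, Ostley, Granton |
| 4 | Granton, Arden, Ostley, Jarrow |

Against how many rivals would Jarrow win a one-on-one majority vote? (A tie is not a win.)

Jarrow against each rival (11 organisers):
Jarrow vs Granton: 1+2+2 = 5 for Jarrow, 6 for Granton — Granton by 6–5.
Jarrow–Ostley: Ostley 7–4.
Jarrow vs Arden: 5 to 6, Arden.
Jarrow beats no one; loses to Granton, Ostley, Arden — 0 pairwise wins.

0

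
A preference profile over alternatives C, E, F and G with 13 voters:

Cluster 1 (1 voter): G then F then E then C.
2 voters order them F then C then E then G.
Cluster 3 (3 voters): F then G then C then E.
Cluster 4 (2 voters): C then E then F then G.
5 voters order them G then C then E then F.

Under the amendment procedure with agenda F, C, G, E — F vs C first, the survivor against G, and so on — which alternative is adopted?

G

Round 1: F vs C — 6–7, C advances.
Round 2: C vs G — 4–9, G advances.
Round 3: G vs E — 9–4, G advances.
The agenda winner is G.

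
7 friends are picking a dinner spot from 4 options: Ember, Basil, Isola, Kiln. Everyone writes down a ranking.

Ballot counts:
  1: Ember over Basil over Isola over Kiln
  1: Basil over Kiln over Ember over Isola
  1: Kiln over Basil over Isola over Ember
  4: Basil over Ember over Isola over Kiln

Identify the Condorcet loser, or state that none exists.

Pairwise majorities:
Ember vs Basil: Basil, 6–1.
Ember vs Isola: Ember, 6–1.
Ember vs Kiln: Ember wins 5–2.
Basil vs Isola: 1+1+1+4 = 7 for Basil, 0 for Isola — Basil by 7–0.
Basil vs Kiln: Basil, 6–1.
Isola–Kiln: Isola 5–2.
Kiln loses to every other restaurant — it is the Condorcet loser.

Kiln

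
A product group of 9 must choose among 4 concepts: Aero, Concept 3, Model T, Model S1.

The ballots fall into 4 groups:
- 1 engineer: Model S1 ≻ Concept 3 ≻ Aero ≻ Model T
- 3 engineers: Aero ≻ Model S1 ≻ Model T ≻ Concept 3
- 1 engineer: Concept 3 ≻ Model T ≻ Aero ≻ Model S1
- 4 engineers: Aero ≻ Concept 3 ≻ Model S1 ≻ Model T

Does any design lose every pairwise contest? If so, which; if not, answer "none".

Model T

Head-to-head results (9 engineers):
Aero–Concept 3: Aero 7–2.
Aero vs Model T: 1+3+4 = 8 for Aero, 1 for Model T — Aero by 8–1.
Aero vs Model S1: Aero wins 8–1.
Concept 3 vs Model T: Concept 3 wins 6–3.
Concept 3 vs Model S1: 1+4 = 5 for Concept 3, 4 for Model S1 — Concept 3 by 5–4.
Model T vs Model S1: Model T is ranked higher on 1 ballot, Model S1 on 8. Model S1 wins 8–1.
Model T is beaten in every head-to-head and is the Condorcet loser.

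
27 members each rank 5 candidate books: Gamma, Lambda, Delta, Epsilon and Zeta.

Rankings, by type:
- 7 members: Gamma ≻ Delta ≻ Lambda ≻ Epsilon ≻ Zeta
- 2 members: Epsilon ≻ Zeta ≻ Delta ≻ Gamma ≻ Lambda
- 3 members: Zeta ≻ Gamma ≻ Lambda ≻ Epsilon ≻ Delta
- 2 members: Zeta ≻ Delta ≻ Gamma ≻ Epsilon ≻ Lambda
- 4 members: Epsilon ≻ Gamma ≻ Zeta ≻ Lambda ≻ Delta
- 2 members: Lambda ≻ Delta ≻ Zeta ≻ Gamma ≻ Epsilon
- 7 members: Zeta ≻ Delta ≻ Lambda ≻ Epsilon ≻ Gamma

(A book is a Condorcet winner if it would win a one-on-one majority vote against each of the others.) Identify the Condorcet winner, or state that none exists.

Check each pair by majority over 27 ballots:
Gamma–Lambda: Gamma 18–9.
Gamma vs Delta: Gamma, 14–13.
Gamma vs Epsilon: Gamma preferred on 7+3+2+2 = 14 ballots; Gamma wins 14–13.
Gamma–Zeta: Zeta 16–11.
Lambda vs Delta: 9 to 18, Delta.
Lambda vs Epsilon: 7+3+2+7 = 19 for Lambda, 8 for Epsilon — Lambda by 19–8.
Lambda–Zeta: Zeta 18–9.
Delta vs Epsilon: 18 to 9, Delta.
Delta vs Zeta: 7+2 = 9 for Delta, 18 for Zeta — Zeta by 18–9.
Epsilon vs Zeta: 13 to 14, Zeta.
Zeta beats each of Gamma, Lambda, Delta, Epsilon — Zeta is the Condorcet winner.

Zeta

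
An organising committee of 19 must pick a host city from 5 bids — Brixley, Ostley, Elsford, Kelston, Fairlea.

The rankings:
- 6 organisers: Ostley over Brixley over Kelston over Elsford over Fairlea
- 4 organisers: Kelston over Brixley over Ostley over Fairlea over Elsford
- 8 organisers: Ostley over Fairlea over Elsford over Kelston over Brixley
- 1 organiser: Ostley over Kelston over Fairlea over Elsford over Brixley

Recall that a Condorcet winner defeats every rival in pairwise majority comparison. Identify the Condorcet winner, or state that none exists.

Ostley

Pairwise majorities:
Brixley vs Ostley: 4 for Brixley, 15 for Ostley — Ostley by 15–4.
Brixley vs Elsford: 10 to 9, Brixley.
Brixley vs Kelston: Brixley is ranked higher on 6 ballots, Kelston on 13. Kelston wins 13–6.
Brixley vs Fairlea: Brixley is ranked higher on 6+4 = 10 ballots, Fairlea on 9. Brixley wins 10–9.
Ostley vs Elsford: Ostley is ranked higher on 6+4+8+1 = 19 ballots, Elsford on 0. Ostley wins 19–0.
Ostley vs Kelston: 6+8+1 = 15 for Ostley, 4 for Kelston — Ostley by 15–4.
Ostley vs Fairlea: 6+4+8+1 = 19 for Ostley, 0 for Fairlea — Ostley by 19–0.
Elsford vs Kelston: Elsford preferred on 8 ballots; Kelston wins 11–8.
Elsford vs Fairlea: 6 for Elsford, 13 for Fairlea — Fairlea by 13–6.
Kelston vs Fairlea: 11 to 8, Kelston.
Ostley wins every pairwise contest, so Ostley is the Condorcet winner.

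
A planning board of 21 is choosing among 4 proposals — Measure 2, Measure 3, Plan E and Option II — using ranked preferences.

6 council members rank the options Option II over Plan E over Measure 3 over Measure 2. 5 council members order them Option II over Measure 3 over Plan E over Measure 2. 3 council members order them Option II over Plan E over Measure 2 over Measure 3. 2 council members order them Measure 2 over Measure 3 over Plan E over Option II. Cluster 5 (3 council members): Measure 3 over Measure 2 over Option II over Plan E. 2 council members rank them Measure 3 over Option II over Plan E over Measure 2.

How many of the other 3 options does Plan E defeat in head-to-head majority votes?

1

Plan E against each rival (21 council members):
Plan E vs Measure 2: Plan E preferred on 6+5+3+2 = 16 ballots; Plan E wins 16–5.
Plan E vs Measure 3: Measure 3, 12–9.
Plan E vs Option II: 2 for Plan E, 19 for Option II — Option II by 19–2.
Plan E beats Measure 2; loses to Measure 3, Option II — 1 pairwise win.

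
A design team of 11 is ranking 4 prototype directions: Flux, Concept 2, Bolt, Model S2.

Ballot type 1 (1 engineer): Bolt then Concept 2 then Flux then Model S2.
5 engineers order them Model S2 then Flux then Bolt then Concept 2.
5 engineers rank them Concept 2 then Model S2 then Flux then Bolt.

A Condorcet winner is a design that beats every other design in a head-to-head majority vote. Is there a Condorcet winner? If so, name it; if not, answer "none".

none

Check each pair by majority over 11 ballots:
Flux vs Concept 2: Flux preferred on 5 ballots; Concept 2 wins 6–5.
Flux vs Bolt: Flux, 10–1.
Flux vs Model S2: 1 to 10, Model S2.
Concept 2 vs Bolt: Bolt wins 6–5.
Concept 2 vs Model S2: 1+5 = 6 for Concept 2, 5 for Model S2 — Concept 2 by 6–5.
Bolt vs Model S2: Model S2 wins 10–1.
No design is unbeaten: Flux loses to Concept 2; Concept 2 loses to Bolt; Bolt loses to Flux; Model S2 loses to Concept 2. In particular Flux → Bolt → Concept 2 → Flux is a majority cycle — no Condorcet winner exists.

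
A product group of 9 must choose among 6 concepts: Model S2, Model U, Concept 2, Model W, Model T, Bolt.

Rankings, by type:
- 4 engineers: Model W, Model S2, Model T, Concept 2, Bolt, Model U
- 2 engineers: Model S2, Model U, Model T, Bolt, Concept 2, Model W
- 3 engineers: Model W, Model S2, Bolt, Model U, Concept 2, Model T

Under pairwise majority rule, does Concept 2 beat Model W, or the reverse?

Model W

Ballots ranking Concept 2 above Model W: 2.
Ballots ranking Model W above Concept 2: 9 − 2 = 7.
Model W wins the head-to-head 7–2.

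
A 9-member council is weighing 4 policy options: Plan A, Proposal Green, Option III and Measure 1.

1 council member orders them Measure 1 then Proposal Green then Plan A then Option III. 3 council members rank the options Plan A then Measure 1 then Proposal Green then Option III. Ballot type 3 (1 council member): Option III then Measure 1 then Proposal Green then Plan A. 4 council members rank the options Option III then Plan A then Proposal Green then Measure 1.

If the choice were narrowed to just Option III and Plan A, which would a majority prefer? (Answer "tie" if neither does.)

Ballots ranking Option III above Plan A: 1 + 4 = 5.
Ballots ranking Plan A above Option III: 9 − 5 = 4.
Option III wins the head-to-head 5–4.

Option III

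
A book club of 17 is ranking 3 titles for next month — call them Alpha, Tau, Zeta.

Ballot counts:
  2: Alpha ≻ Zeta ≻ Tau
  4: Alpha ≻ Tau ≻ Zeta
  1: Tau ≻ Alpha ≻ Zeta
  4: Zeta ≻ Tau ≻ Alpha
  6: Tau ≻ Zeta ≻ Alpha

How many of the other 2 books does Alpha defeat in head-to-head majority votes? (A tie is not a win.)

0

Alpha against each rival (17 members):
Alpha vs Tau: Alpha is ranked higher on 2+4 = 6 ballots, Tau on 11. Tau wins 11–6.
Alpha vs Zeta: Zeta, 10–7.
Alpha beats no one; loses to Tau, Zeta — 0 pairwise wins.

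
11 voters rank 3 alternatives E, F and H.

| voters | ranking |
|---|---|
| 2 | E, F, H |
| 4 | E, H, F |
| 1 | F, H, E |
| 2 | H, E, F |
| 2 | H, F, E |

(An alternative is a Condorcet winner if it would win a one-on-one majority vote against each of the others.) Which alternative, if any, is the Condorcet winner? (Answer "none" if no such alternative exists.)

Pairwise majorities:
E vs F: E is ranked higher on 2+4+2 = 8 ballots, F on 3. E wins 8–3.
E vs H: 6 to 5, E.
F vs H: F is ranked higher on 2+1 = 3 ballots, H on 8. H wins 8–3.
E defeats every rival head-to-head and is the Condorcet winner.

E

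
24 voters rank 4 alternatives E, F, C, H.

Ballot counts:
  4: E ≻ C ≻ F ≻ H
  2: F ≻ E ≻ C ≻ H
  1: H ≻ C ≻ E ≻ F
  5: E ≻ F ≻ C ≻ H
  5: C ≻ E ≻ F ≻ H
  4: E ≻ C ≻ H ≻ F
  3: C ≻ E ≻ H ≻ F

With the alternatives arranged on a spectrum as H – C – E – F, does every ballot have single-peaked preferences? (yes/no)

Axis positions: H=1, C=2, E=3, F=4.
Ballot type 1 (peak E at position 3): ranking walks positions 3-2-4-1, expanding outward from the peak — single-peaked.
Ballot type 2 (peak F at position 4): ranking walks positions 4-3-2-1, expanding outward from the peak — single-peaked.
Ballot type 3 (peak H at position 1): ranking walks positions 1-2-3-4, expanding outward from the peak — single-peaked.
Ballot type 4 (peak E at position 3): ranking walks positions 3-4-2-1, expanding outward from the peak — single-peaked.
Ballot type 5 (peak C at position 2): ranking walks positions 2-3-4-1, expanding outward from the peak — single-peaked.
Ballot type 6 (peak E at position 3): ranking walks positions 3-2-1-4, expanding outward from the peak — single-peaked.
Ballot type 7 (peak C at position 2): ranking walks positions 2-3-1-4, expanding outward from the peak — single-peaked.
Every ranking is single-peaked on this axis.

yes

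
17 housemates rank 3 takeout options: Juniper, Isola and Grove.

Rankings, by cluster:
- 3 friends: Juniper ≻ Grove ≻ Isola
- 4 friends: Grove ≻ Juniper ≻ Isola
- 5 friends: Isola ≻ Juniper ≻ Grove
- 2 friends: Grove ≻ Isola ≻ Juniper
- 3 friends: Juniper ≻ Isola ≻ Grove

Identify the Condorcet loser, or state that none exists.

Isola

Pairwise majorities:
Juniper vs Isola: Juniper wins 10–7.
Juniper vs Grove: Juniper, 11–6.
Isola vs Grove: Isola preferred on 5+3 = 8 ballots; Grove wins 9–8.
Isola is beaten in every head-to-head and is the Condorcet loser.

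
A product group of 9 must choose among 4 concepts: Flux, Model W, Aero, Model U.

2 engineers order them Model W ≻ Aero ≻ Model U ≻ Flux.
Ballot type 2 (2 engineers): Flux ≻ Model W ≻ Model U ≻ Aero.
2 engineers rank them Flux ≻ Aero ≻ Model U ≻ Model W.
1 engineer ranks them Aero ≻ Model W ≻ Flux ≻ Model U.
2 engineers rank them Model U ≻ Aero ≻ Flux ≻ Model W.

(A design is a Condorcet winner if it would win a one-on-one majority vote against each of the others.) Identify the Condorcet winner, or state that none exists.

Aero

Pairwise majorities:
Flux–Model W: Flux 6–3.
Flux vs Aero: Aero wins 5–4.
Flux vs Model U: Flux, 5–4.
Model W vs Aero: Aero wins 5–4.
Model W–Model U: Model W 5–4.
Aero–Model U: Aero 5–4.
Aero defeats every rival head-to-head and is the Condorcet winner.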